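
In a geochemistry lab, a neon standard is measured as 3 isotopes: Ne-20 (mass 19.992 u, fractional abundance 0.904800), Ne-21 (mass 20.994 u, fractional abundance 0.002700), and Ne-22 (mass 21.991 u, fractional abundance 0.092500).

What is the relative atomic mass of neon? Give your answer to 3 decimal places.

The abundance-weighted mean is 0.904800 × 19.992 + 0.002700 × 20.994 + 0.092500 × 21.991
= 18.0888 + 0.0567 + 2.0342 = 20.1797 u

20.180 u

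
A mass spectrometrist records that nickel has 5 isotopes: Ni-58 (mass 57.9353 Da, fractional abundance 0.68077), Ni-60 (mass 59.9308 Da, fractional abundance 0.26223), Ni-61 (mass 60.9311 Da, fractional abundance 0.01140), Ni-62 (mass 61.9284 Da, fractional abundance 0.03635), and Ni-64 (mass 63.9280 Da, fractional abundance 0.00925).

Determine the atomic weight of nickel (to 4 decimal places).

58.6933 Da

Average mass = Σ (abundance × isotope mass) = 0.68077 × 57.9353 + 0.26223 × 59.9308 + 0.01140 × 60.9311 + 0.03635 × 61.9284 + 0.00925 × 63.9280
= 39.44061 + 15.71565 + 0.69461 + 2.25110 + 0.59133 = 58.69330 Da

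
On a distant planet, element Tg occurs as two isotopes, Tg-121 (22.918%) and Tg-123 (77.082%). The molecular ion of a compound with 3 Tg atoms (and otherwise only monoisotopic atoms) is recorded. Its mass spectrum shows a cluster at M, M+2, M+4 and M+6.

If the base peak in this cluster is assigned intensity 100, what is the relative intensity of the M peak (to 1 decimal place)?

Binomial terms of (0.22918 + 0.77082)^3: M 0.0120, M+2 0.1215, M+4 0.4085, M+6 0.4580 → M+6 is the base peak.
P(M+6) = C(3,3) × 0.22918^0 × 0.77082^3 = 1 × 1.0000 × 0.45799309 = 0.457993 (base)
P(M) = C(3,0) × 0.22918^3 × 0.77082^0 = 1 × 0.01203733 × 1.0000 = 0.012037
Relative intensity = 0.012037 / 0.457993 × 100 = 2.6

2.6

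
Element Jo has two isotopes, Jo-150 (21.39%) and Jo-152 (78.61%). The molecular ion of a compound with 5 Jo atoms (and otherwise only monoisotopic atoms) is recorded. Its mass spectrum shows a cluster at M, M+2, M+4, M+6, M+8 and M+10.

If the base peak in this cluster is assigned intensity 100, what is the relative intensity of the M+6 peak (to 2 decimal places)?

Term probabilities: M 0.0004, M+2 0.0082, M+4 0.0605, M+6 0.2223, M+8 0.4084, M+10 0.3002. Base peak = M+8.
P(M+8) = C(5,4) × 0.2139^1 × 0.7861^4 = 5 × 0.2139 × 0.38186617 = 0.408406 (base)
P(M+6) = C(5,3) × 0.2139^2 × 0.7861^3 = 10 × 0.04575321 × 0.48577302 = 0.222257
Relative intensity = 0.222257 / 0.408406 × 100 = 54.42

54.42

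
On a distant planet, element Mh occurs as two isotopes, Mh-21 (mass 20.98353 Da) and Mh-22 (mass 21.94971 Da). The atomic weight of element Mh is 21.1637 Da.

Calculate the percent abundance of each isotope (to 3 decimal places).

Writing the weighted mean with unknown fraction x of Mh-21:
20.98353·x + 21.94971·(1 − x) = 21.1637
(20.98353 − 21.94971)·x = 21.1637 − 21.94971
x = -0.78601 / -0.96618 = 0.81352 → 81.352% Mh-21, 18.648% Mh-22.

Mh-21: 81.352%, Mh-22: 18.648%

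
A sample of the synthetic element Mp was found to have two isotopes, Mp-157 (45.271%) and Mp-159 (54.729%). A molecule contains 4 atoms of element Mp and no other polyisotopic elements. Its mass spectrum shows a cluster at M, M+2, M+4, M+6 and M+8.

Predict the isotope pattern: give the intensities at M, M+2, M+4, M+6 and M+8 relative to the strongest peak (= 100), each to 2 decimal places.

Expanding (0.45271 + 0.54729)^4:
P(M) = 0.45271^4 = 0.042003
P(M+2) = 4 × 0.45271^3 × 0.54729^1 = 0.203113
P(M+4) = 6 × 0.45271^2 × 0.54729^2 = 0.368321
P(M+6) = 4 × 0.45271^1 × 0.54729^3 = 0.296847
P(M+8) = 0.54729^4 = 0.089716
The M+4 peak is largest (0.368321); scaling to 100 gives 11.40 : 55.15 : 100.00 : 80.59 : 24.36.

11.40 : 55.15 : 100.00 : 80.59 : 24.36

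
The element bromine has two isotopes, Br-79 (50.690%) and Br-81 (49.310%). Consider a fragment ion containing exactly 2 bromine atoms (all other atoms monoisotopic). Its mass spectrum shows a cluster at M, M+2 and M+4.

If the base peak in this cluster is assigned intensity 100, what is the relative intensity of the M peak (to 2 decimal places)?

Binomial terms of (0.50690 + 0.49310)^2: M 0.2569, M+2 0.4999, M+4 0.2431 → M+2 is the base peak.
P(M+2) = C(2,1) × 0.50690^1 × 0.49310^1 = 2 × 0.5069 × 0.4931 = 0.499905 (base)
P(M) = C(2,0) × 0.50690^2 × 0.49310^0 = 1 × 0.25694761 × 1.0000 = 0.256948
Relative intensity = 0.256948 / 0.499905 × 100 = 51.40

51.40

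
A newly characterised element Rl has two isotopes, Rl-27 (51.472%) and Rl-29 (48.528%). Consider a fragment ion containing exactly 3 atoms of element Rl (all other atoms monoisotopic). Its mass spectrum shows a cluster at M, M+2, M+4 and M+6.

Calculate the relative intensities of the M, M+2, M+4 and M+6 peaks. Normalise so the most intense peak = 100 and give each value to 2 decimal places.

35.36 : 100.00 : 94.28 : 29.63

Expanding (0.51472 + 0.48528)^3:
P(M) = 0.51472^3 = 0.136368
P(M+2) = 3 × 0.51472^2 × 0.48528^1 = 0.385705
P(M+4) = 3 × 0.51472^1 × 0.48528^2 = 0.363645
P(M+6) = 0.48528^3 = 0.114282
The M+2 peak is largest (0.385705); scaling to 100 gives 35.36 : 100.00 : 94.28 : 29.63.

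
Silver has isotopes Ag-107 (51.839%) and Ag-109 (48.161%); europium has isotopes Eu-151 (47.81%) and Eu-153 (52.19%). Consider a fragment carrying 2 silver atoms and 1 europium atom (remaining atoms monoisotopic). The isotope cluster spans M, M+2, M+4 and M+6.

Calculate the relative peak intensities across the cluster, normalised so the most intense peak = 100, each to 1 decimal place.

33.9 : 100.0 : 98.0 : 31.9

Silver pattern (n=2): 0.26872819 : 0.49932362 : 0.23194819
Europium pattern (n=1): 0.4781 : 0.5219
Convolve the two distributions (both contribute in 2-u steps):
  M: 0.26872819×0.4781 = 0.128479
  M+2: 0.26872819×0.5219 + 0.49932362×0.4781 = 0.378976
  M+4: 0.49932362×0.5219 + 0.23194819×0.4781 = 0.371491
  M+6: 0.23194819×0.5219 = 0.121054
Scale to base peak (0.378976) = 100: 33.9 : 100.0 : 98.0 : 31.9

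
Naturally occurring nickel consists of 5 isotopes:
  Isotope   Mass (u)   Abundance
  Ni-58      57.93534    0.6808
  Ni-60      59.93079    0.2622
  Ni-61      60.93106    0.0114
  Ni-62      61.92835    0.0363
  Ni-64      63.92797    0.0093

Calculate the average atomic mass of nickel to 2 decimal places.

58.69 u

Weight each isotope mass by its fractional abundance: 0.6808 × 57.93534 + 0.2622 × 59.93079 + 0.0114 × 60.93106 + 0.0363 × 61.92835 + 0.0093 × 63.92797
= 39.442379 + 15.713853 + 0.694614 + 2.247999 + 0.594530 = 58.693375 u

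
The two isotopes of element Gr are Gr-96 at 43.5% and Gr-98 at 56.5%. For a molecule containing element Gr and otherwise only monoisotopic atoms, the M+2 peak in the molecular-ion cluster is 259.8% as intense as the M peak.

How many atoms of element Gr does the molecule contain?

With n Gr atoms, P(M+2)/P(M) = C(n,1)·p^(n−1)q / p^n = n·q/p = n · 0.565/0.435.
n = 2.598 × 0.435/0.565 = 2.00 ≈ 2

2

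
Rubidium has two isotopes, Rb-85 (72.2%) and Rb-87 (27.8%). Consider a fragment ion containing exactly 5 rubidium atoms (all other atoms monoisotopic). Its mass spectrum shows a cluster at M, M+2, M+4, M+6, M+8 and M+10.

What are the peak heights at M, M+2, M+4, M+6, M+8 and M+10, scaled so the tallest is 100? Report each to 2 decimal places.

51.94 : 100.00 : 77.01 : 29.65 : 5.71 : 0.44

The 5 Rb atoms are independent, so intensities follow the terms of (0.722 + 0.278)^5.
P(M) = 0.722^5 = 0.196194
P(M+2) = 5 × 0.722^4 × 0.278^1 = 0.377714
P(M+4) = 10 × 0.722^3 × 0.278^2 = 0.290872
P(M+6) = 10 × 0.722^2 × 0.278^3 = 0.111998
P(M+8) = 5 × 0.722^1 × 0.278^4 = 0.021562
P(M+10) = 0.278^5 = 0.001660
The M+2 peak is largest (0.377714); scaling to 100 gives 51.94 : 100.00 : 77.01 : 29.65 : 5.71 : 0.44.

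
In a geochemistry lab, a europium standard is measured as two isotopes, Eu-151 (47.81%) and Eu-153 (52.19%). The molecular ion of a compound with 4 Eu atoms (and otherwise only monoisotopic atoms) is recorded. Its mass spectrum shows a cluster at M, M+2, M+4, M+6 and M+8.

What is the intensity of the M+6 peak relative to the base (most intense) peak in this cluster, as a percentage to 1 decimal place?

72.8%

Binomial terms of (0.4781 + 0.5219)^4: M 0.0522, M+2 0.2281, M+4 0.3736, M+6 0.2719, M+8 0.0742 → M+4 is the base peak.
P(M+4) = C(4,2) × 0.4781^2 × 0.5219^2 = 6 × 0.22857961 × 0.27237961 = 0.373563 (base)
P(M+6) = C(4,3) × 0.4781^1 × 0.5219^3 = 4 × 0.4781 × 0.14215492 = 0.271857
Relative intensity = 0.271857 / 0.373563 × 100 = 72.8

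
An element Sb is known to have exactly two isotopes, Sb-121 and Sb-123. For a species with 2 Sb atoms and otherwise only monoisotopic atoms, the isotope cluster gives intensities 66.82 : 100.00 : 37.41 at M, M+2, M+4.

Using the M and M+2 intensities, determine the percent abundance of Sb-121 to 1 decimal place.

57.2%

Let p = fractional abundance of Sb-121. I(M+2)/I(M) = [C(2,1)·p^1·(1−p)] / p^2 = 2·(1−p)/p = 100.00/66.82 = 1.4966
(1−p)/p = 1.4966/2 = 0.7483  ⇒  p = 1/(1 + 0.7483) = 0.5720
Sb-121: 57.2%, Sb-123: 42.8%.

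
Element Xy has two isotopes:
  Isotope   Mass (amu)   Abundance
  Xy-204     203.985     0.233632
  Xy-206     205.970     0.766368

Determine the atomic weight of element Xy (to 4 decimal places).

Ar = Σ fᵢ·mᵢ = 0.233632 × 203.985 + 0.766368 × 205.970
= 47.65742 + 157.84882 = 205.50624 amu

205.5062 amu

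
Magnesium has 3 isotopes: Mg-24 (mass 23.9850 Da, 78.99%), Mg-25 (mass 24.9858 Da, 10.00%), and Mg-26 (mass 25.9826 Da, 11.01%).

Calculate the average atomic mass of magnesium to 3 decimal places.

The abundance-weighted mean is 0.7899 × 23.9850 + 0.1000 × 24.9858 + 0.1101 × 25.9826
= 18.94575 + 2.49858 + 2.86068 = 24.30501 Da

24.305 Da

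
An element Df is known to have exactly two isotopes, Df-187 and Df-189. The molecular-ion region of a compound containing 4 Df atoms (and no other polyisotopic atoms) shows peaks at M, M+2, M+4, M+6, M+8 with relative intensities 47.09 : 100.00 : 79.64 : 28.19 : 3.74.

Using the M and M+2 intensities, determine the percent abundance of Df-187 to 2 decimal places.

If p is the fraction of Df that is Df-187, then I(M+2)/I(M) = [C(4,1)·p^3·(1−p)] / p^4 = 4·(1−p)/p = 100.00/47.09 = 2.1236
(1−p)/p = 2.1236/4 = 0.5309  ⇒  p = 1/(1 + 0.5309) = 0.6532
Df-187: 65.32%, Df-189: 34.68%.

65.32%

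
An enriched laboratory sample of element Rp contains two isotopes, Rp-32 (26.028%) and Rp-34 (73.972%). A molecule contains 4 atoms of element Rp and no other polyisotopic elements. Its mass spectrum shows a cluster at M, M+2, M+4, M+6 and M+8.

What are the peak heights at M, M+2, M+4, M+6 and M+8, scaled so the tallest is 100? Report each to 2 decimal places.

1.09 : 12.38 : 52.78 : 100.00 : 71.05

Expanding (0.26028 + 0.73972)^4:
P(M) = 0.26028^4 = 0.004589
P(M+2) = 4 × 0.26028^3 × 0.73972^1 = 0.052173
P(M+4) = 6 × 0.26028^2 × 0.73972^2 = 0.222417
P(M+6) = 4 × 0.26028^1 × 0.73972^3 = 0.421408
P(M+8) = 0.73972^4 = 0.299412
The M+6 peak is largest (0.421408); scaling to 100 gives 1.09 : 12.38 : 52.78 : 100.00 : 71.05.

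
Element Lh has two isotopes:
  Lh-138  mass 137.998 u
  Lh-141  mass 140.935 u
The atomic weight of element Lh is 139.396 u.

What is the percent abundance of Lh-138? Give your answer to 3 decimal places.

Writing the weighted mean with unknown fraction x of Lh-138:
137.998·x + 140.935·(1 − x) = 139.396
(137.998 − 140.935)·x = 139.396 − 140.935
x = -1.539 / -2.937 = 0.52400 → 52.400% Lh-138, 47.600% Lh-141.

52.400%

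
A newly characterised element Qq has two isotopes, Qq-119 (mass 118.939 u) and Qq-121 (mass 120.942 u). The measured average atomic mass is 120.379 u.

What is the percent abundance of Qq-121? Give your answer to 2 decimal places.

71.89%

Let x be the fractional abundance of Qq-119; then Qq-121 has abundance 1 − x.
118.939·x + 120.942·(1 − x) = 120.379
(118.939 − 120.942)·x = 120.379 − 120.942
x = -0.563 / -2.003 = 0.28108 → 28.11% Qq-119, 71.89% Qq-121.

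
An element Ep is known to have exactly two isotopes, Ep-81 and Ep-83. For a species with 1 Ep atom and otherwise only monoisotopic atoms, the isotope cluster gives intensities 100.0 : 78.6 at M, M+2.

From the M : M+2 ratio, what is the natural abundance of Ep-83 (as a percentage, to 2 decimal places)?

If p is the fraction of Ep that is Ep-81, then I(M+2)/I(M) = [C(1,1)·p^0·(1−p)] / p^1 = 1·(1−p)/p = 78.6/100.0 = 0.7860
(1−p)/p = 0.7860/1 = 0.7860  ⇒  p = 1/(1 + 0.7860) = 0.5599
Ep-81: 55.99%, Ep-83: 44.01%.

44.01%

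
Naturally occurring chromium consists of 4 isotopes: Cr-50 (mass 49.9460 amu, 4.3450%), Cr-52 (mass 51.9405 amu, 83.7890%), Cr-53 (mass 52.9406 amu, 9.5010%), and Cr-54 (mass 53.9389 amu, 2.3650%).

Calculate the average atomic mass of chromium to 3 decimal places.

51.996 amu

Average mass = Σ (abundance × isotope mass) = 0.043450 × 49.9460 + 0.837890 × 51.9405 + 0.095010 × 52.9406 + 0.023650 × 53.9389
= 2.17015 + 43.52043 + 5.02989 + 1.27565 = 51.99612 amu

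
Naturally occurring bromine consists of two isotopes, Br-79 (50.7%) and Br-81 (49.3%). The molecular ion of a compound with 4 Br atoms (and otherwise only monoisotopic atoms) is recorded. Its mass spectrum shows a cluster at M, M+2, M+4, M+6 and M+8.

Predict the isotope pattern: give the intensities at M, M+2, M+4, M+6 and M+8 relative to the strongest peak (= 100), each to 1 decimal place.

The 4 Br atoms are independent, so intensities follow the terms of (0.507 + 0.493)^4.
P(M) = 0.507^4 = 0.066074
P(M+2) = 4 × 0.507^3 × 0.493^1 = 0.256999
P(M+4) = 6 × 0.507^2 × 0.493^2 = 0.374853
P(M+6) = 4 × 0.507^1 × 0.493^3 = 0.243001
P(M+8) = 0.493^4 = 0.059073
The M+4 peak is largest (0.374853); scaling to 100 gives 17.6 : 68.6 : 100.0 : 64.8 : 15.8.

17.6 : 68.6 : 100.0 : 64.8 : 15.8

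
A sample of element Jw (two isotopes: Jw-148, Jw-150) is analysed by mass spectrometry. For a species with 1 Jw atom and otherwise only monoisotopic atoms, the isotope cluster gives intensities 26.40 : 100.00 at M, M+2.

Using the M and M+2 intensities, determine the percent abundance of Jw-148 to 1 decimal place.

20.9%

Let p = fractional abundance of Jw-148. I(M+2)/I(M) = [C(1,1)·p^0·(1−p)] / p^1 = 1·(1−p)/p = 100.00/26.40 = 3.7879
(1−p)/p = 3.7879/1 = 3.7879  ⇒  p = 1/(1 + 3.7879) = 0.2089
Jw-148: 20.9%, Jw-150: 79.1%.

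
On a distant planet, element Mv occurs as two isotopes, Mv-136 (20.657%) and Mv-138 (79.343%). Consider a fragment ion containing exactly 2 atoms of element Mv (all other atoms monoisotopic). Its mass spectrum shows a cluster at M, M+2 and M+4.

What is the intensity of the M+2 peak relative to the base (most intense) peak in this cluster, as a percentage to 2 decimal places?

(0.20657 + 0.79343)^2 gives M 0.0427, M+2 0.3278, M+4 0.6295; the largest is M+4.
P(M+4) = C(2,2) × 0.20657^0 × 0.79343^2 = 1 × 1.0000 × 0.62953116 = 0.629531 (base)
P(M+2) = C(2,1) × 0.20657^1 × 0.79343^1 = 2 × 0.20657 × 0.79343 = 0.327798
Relative intensity = 0.327798 / 0.629531 × 100 = 52.07

52.07%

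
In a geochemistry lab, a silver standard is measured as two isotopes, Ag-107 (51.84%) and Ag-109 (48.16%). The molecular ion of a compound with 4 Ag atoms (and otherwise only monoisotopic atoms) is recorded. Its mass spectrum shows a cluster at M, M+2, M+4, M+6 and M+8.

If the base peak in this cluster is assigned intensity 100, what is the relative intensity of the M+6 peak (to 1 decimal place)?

Binomial terms of (0.5184 + 0.4816)^4: M 0.0722, M+2 0.2684, M+4 0.3740, M+6 0.2316, M+8 0.0538 → M+4 is the base peak.
P(M+4) = C(4,2) × 0.5184^2 × 0.4816^2 = 6 × 0.26873856 × 0.23193856 = 0.373985 (base)
P(M+6) = C(4,3) × 0.5184^1 × 0.4816^3 = 4 × 0.5184 × 0.11170161 = 0.231624
Relative intensity = 0.231624 / 0.373985 × 100 = 61.9

61.9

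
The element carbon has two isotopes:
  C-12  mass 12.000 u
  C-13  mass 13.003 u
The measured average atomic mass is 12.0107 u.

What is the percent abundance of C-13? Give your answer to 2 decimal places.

1.07%

Let x be the fractional abundance of C-12; then C-13 has abundance 1 − x.
12.000·x + 13.003·(1 − x) = 12.0107
(12.000 − 13.003)·x = 12.0107 − 13.003
x = -0.9923 / -1.003 = 0.98933 → 98.93% C-12, 1.07% C-13.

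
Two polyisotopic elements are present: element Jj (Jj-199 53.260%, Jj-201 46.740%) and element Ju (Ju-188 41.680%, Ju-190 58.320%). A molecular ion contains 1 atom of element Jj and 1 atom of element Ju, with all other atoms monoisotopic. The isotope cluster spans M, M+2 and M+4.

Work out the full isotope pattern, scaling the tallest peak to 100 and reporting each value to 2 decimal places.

43.92 : 100.00 : 53.93

Element Jj pattern (n=1): 0.5326 : 0.4674
Element Ju pattern (n=1): 0.4168 : 0.5832
Convolve the two distributions (both contribute in 2-u steps):
  M: 0.5326×0.4168 = 0.221988
  M+2: 0.5326×0.5832 + 0.4674×0.4168 = 0.505425
  M+4: 0.4674×0.5832 = 0.272588
Scale to base peak (0.505425) = 100: 43.92 : 100.00 : 53.93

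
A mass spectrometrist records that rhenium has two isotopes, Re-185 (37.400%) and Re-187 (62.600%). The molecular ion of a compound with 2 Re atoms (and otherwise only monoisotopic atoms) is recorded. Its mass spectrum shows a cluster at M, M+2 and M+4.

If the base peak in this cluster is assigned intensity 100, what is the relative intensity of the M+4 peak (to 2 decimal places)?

Term probabilities: M 0.1399, M+2 0.4682, M+4 0.3919. Base peak = M+2.
P(M+2) = C(2,1) × 0.37400^1 × 0.62600^1 = 2 × 0.3740 × 0.6260 = 0.468248 (base)
P(M+4) = C(2,2) × 0.37400^0 × 0.62600^2 = 1 × 1.0000 × 0.391876 = 0.391876
Relative intensity = 0.391876 / 0.468248 × 100 = 83.69

83.69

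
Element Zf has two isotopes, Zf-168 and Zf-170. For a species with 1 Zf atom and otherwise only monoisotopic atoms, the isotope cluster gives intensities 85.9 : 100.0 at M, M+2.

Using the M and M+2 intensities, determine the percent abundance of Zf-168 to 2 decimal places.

Write p for the Zf-168 fraction. I(M+2)/I(M) = [C(1,1)·p^0·(1−p)] / p^1 = 1·(1−p)/p = 100.0/85.9 = 1.1641
(1−p)/p = 1.1641/1 = 1.1641  ⇒  p = 1/(1 + 1.1641) = 0.4621
Zf-168: 46.21%, Zf-170: 53.79%.

46.21%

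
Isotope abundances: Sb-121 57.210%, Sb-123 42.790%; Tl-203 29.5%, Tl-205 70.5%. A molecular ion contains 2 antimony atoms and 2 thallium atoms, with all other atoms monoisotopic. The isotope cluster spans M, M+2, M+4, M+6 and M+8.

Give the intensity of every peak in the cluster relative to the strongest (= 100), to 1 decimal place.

Antimony pattern (n=2): 0.32729841 : 0.48960318 : 0.18309841
Thallium pattern (n=2): 0.087025 : 0.41595 : 0.497025
Convolve the two distributions (both contribute in 2-u steps):
  M: 0.32729841×0.087025 = 0.028483
  M+2: 0.32729841×0.41595 + 0.48960318×0.087025 = 0.178747
  M+4: 0.32729841×0.497025 + 0.48960318×0.41595 + 0.18309841×0.087025 = 0.382260
  M+6: 0.48960318×0.497025 + 0.18309841×0.41595 = 0.319505
  M+8: 0.18309841×0.497025 = 0.091004
Scale to base peak (0.382260) = 100: 7.5 : 46.8 : 100.0 : 83.6 : 23.8

7.5 : 46.8 : 100.0 : 83.6 : 23.8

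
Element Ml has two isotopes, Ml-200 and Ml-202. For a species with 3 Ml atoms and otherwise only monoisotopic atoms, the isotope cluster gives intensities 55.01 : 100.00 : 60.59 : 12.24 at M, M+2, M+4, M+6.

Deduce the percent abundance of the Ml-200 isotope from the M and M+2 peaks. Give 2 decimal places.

62.27%

Write p for the Ml-200 fraction. I(M+2)/I(M) = [C(3,1)·p^2·(1−p)] / p^3 = 3·(1−p)/p = 100.00/55.01 = 1.8179
(1−p)/p = 1.8179/3 = 0.6060  ⇒  p = 1/(1 + 0.6060) = 0.6227
Ml-200: 62.27%, Ml-202: 37.73%.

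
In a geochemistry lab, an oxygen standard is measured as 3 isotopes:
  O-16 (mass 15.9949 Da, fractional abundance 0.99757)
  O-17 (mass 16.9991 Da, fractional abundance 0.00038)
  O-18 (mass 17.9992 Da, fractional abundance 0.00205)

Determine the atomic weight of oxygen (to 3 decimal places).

Average mass = Σ (abundance × isotope mass) = 0.99757 × 15.9949 + 0.00038 × 16.9991 + 0.00205 × 17.9992
= 15.95603 + 0.00646 + 0.03690 = 15.99939 Da

15.999 Da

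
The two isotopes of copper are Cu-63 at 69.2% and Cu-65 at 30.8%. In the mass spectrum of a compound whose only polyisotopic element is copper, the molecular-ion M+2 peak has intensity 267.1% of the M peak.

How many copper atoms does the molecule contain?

6

The M+2/M ratio from n Cu atoms is n · q/p = n · 0.308/0.692.
n = 2.671 × 0.692/0.308 = 6.00 ≈ 6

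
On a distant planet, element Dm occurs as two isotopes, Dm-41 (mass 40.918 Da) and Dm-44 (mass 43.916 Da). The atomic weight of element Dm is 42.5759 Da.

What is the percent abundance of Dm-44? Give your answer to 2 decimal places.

55.30%

Writing the weighted mean with unknown fraction x of Dm-41:
40.918·x + 43.916·(1 − x) = 42.5759
(40.918 − 43.916)·x = 42.5759 − 43.916
x = -1.3401 / -2.998 = 0.44700 → 44.70% Dm-41, 55.30% Dm-44.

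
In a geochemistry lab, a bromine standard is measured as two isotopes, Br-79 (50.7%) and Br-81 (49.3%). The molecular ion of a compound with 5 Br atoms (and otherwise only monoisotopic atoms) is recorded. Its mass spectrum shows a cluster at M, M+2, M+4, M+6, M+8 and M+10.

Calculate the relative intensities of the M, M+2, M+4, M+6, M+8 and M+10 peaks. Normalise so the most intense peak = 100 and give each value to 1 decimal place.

The 5 Br atoms are independent, so intensities follow the terms of (0.507 + 0.493)^5.
P(M) = 0.507^5 = 0.033500
P(M+2) = 5 × 0.507^4 × 0.493^1 = 0.162873
P(M+4) = 10 × 0.507^3 × 0.493^2 = 0.316751
P(M+6) = 10 × 0.507^2 × 0.493^3 = 0.308004
P(M+8) = 5 × 0.507^1 × 0.493^4 = 0.149750
P(M+10) = 0.493^5 = 0.029123
The M+4 peak is largest (0.316751); scaling to 100 gives 10.6 : 51.4 : 100.0 : 97.2 : 47.3 : 9.2.

10.6 : 51.4 : 100.0 : 97.2 : 47.3 : 9.2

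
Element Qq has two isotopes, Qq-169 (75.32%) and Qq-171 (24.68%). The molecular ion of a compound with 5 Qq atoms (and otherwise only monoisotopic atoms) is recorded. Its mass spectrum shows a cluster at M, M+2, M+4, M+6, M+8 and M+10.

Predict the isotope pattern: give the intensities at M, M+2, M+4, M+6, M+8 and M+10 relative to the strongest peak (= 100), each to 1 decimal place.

Each Qq atom is independently Qq-169 (p = 0.7532) or Qq-171 (q = 0.2468); the cluster is the binomial expansion (p + q)^5.
P(M) = 0.7532^5 = 0.242411
P(M+2) = 5 × 0.7532^4 × 0.2468^1 = 0.397152
P(M+4) = 10 × 0.7532^3 × 0.2468^2 = 0.260268
P(M+6) = 10 × 0.7532^2 × 0.2468^3 = 0.085282
P(M+8) = 5 × 0.7532^1 × 0.2468^4 = 0.013972
P(M+10) = 0.2468^5 = 0.000916
The M+2 peak is largest (0.397152); scaling to 100 gives 61.0 : 100.0 : 65.5 : 21.5 : 3.5 : 0.2.

61.0 : 100.0 : 65.5 : 21.5 : 3.5 : 0.2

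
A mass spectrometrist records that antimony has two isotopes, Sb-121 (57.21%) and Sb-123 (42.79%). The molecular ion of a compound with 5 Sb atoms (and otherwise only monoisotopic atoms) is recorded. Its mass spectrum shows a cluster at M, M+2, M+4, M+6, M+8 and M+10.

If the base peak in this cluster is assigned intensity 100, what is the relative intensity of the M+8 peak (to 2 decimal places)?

Binomial terms of (0.5721 + 0.4279)^5: M 0.0613, M+2 0.2292, M+4 0.3428, M+6 0.2564, M+8 0.0959, M+10 0.0143 → M+4 is the base peak.
P(M+4) = C(5,2) × 0.5721^3 × 0.4279^2 = 10 × 0.18724742 × 0.18309841 = 0.342847 (base)
P(M+8) = C(5,4) × 0.5721^1 × 0.4279^4 = 5 × 0.5721 × 0.03352503 = 0.095898
Relative intensity = 0.095898 / 0.342847 × 100 = 27.97

27.97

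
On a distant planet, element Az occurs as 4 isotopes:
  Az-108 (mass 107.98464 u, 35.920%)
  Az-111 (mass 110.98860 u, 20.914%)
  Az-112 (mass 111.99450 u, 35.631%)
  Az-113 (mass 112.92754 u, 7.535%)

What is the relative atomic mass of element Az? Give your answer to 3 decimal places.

Average mass = Σ (abundance × isotope mass) = 0.35920 × 107.98464 + 0.20914 × 110.98860 + 0.35631 × 111.99450 + 0.07535 × 112.92754
= 38.788083 + 23.212156 + 39.904760 + 8.509090 = 110.414089 u

110.414 u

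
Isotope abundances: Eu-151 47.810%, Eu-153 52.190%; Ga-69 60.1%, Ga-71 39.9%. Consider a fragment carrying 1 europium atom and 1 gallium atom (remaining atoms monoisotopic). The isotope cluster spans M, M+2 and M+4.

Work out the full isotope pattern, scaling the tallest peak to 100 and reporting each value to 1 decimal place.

57.0 : 100.0 : 41.3

Europium pattern (n=1): 0.4781 : 0.5219
Gallium pattern (n=1): 0.6010 : 0.3990
Convolve the two distributions (both contribute in 2-u steps):
  M: 0.4781×0.6010 = 0.287338
  M+2: 0.4781×0.3990 + 0.5219×0.6010 = 0.504424
  M+4: 0.5219×0.3990 = 0.208238
Scale to base peak (0.504424) = 100: 57.0 : 100.0 : 41.3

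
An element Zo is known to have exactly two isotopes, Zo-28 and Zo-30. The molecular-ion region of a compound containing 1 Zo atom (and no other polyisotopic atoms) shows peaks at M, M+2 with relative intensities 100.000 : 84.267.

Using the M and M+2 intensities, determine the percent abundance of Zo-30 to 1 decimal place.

Let p = fractional abundance of Zo-28. I(M+2)/I(M) = [C(1,1)·p^0·(1−p)] / p^1 = 1·(1−p)/p = 84.267/100.000 = 0.8427
(1−p)/p = 0.8427/1 = 0.8427  ⇒  p = 1/(1 + 0.8427) = 0.5427
Zo-28: 54.3%, Zo-30: 45.7%.

45.7%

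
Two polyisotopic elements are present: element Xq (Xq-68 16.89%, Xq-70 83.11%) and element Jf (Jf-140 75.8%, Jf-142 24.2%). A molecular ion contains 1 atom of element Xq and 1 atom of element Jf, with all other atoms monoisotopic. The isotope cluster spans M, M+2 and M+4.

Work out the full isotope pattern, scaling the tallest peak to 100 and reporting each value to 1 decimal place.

19.1 : 100.0 : 30.0

Element Xq pattern (n=1): 0.1689 : 0.8311
Element Jf pattern (n=1): 0.7580 : 0.2420
Convolve the two distributions (both contribute in 2-u steps):
  M: 0.1689×0.7580 = 0.128026
  M+2: 0.1689×0.2420 + 0.8311×0.7580 = 0.670848
  M+4: 0.8311×0.2420 = 0.201126
Scale to base peak (0.670848) = 100: 19.1 : 100.0 : 30.0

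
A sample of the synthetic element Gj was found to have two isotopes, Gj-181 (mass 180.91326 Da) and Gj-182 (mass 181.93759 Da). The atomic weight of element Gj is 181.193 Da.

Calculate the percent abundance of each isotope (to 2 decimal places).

Let x be the fractional abundance of Gj-181; then Gj-182 has abundance 1 − x.
180.91326·x + 181.93759·(1 − x) = 181.193
(180.91326 − 181.93759)·x = 181.193 − 181.93759
x = -0.74459 / -1.02433 = 0.72690 → 72.69% Gj-181, 27.31% Gj-182.

Gj-181: 72.69%, Gj-182: 27.31%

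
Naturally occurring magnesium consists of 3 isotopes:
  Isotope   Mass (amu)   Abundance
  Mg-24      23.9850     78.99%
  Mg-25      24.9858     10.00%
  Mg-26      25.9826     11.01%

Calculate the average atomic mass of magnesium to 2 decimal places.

24.31 amu

Average mass = Σ (abundance × isotope mass) = 0.7899 × 23.9850 + 0.1000 × 24.9858 + 0.1101 × 25.9826
= 18.94575 + 2.49858 + 2.86068 = 24.30501 amu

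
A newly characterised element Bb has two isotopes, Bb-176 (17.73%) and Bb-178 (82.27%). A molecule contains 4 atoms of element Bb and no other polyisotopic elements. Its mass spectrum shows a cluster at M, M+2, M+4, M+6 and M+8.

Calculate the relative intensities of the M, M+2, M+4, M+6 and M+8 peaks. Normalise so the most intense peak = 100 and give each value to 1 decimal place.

0.2 : 4.0 : 27.9 : 86.2 : 100.0

Expanding (0.1773 + 0.8227)^4:
P(M) = 0.1773^4 = 0.000988
P(M+2) = 4 × 0.1773^3 × 0.8227^1 = 0.018341
P(M+4) = 6 × 0.1773^2 × 0.8227^2 = 0.127659
P(M+6) = 4 × 0.1773^1 × 0.8227^3 = 0.394906
P(M+8) = 0.8227^4 = 0.458106
The M+8 peak is largest (0.458106); scaling to 100 gives 0.2 : 4.0 : 27.9 : 86.2 : 100.0.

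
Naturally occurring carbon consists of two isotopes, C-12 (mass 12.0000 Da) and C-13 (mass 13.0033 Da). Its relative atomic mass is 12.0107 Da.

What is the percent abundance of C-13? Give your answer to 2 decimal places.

With x = fraction of C-12 (so C-13 is 1 − x):
12.0000·x + 13.0033·(1 − x) = 12.0107
(12.0000 − 13.0033)·x = 12.0107 − 13.0033
x = -0.9926 / -1.0033 = 0.98934 → 98.93% C-12, 1.07% C-13.

1.07%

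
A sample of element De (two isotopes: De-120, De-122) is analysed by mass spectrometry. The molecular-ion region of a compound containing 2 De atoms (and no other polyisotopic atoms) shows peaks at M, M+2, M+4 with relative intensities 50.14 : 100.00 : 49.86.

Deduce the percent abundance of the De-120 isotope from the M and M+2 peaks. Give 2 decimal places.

If p is the fraction of De that is De-120, then I(M+2)/I(M) = [C(2,1)·p^1·(1−p)] / p^2 = 2·(1−p)/p = 100.00/50.14 = 1.9944
(1−p)/p = 1.9944/2 = 0.9972  ⇒  p = 1/(1 + 0.9972) = 0.5007
De-120: 50.07%, De-122: 49.93%.

50.07%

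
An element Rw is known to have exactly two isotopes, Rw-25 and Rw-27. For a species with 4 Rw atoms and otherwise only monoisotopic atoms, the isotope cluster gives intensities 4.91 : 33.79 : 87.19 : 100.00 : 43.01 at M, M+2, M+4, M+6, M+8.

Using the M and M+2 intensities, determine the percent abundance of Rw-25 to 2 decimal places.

36.76%

If p is the fraction of Rw that is Rw-25, then I(M+2)/I(M) = [C(4,1)·p^3·(1−p)] / p^4 = 4·(1−p)/p = 33.79/4.91 = 6.8819
(1−p)/p = 6.8819/4 = 1.7205  ⇒  p = 1/(1 + 1.7205) = 0.3676
Rw-25: 36.76%, Rw-27: 63.24%.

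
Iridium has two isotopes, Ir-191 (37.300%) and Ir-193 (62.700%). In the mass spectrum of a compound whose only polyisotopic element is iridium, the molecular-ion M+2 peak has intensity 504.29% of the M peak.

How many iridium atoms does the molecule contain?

3

The M+2/M ratio from n Ir atoms is n · q/p = n · 0.62700/0.37300.
n = 5.0429 × 0.37300/0.62700 = 3.00 ≈ 3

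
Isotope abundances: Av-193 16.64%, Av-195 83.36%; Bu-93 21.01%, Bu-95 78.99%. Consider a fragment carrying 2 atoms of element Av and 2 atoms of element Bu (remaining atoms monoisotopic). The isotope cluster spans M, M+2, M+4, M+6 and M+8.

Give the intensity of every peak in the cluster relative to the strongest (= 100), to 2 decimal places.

Element Av pattern (n=2): 0.02768896 : 0.27742208 : 0.69488896
Element Bu pattern (n=2): 0.04414201 : 0.33191598 : 0.62394201
Convolve the two distributions (both contribute in 2-u steps):
  M: 0.02768896×0.04414201 = 0.001222
  M+2: 0.02768896×0.33191598 + 0.27742208×0.04414201 = 0.021436
  M+4: 0.02768896×0.62394201 + 0.27742208×0.33191598 + 0.69488896×0.04414201 = 0.140031
  M+6: 0.27742208×0.62394201 + 0.69488896×0.33191598 = 0.403740
  M+8: 0.69488896×0.62394201 = 0.433570
Scale to base peak (0.433570) = 100: 0.28 : 4.94 : 32.30 : 93.12 : 100.00

0.28 : 4.94 : 32.30 : 93.12 : 100.00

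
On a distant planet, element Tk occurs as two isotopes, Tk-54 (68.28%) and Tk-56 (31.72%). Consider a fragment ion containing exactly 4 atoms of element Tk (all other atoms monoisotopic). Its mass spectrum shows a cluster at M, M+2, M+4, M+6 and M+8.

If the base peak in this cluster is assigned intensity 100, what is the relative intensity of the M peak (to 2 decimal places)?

53.81

Term probabilities: M 0.2174, M+2 0.4039, M+4 0.2815, M+6 0.0872, M+8 0.0101. Base peak = M+2.
P(M+2) = C(4,1) × 0.6828^3 × 0.3172^1 = 4 × 0.31833218 × 0.3172 = 0.403900 (base)
P(M) = C(4,0) × 0.6828^4 × 0.3172^0 = 1 × 0.21735721 × 1.0000 = 0.217357
Relative intensity = 0.217357 / 0.403900 × 100 = 53.81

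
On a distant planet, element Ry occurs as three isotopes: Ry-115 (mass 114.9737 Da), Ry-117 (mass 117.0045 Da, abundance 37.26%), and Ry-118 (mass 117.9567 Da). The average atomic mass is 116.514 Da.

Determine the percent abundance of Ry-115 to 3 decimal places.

Let x and y be the fractions of Ry-115 and Ry-118. Then x + y = 1 − 0.3726 = 0.6274 and 114.9737x + 117.9567y = 116.514 − 0.3726×117.0045 = 72.9181233.
Substituting: 114.9737x + 117.9567(0.6274 − x) = 72.9181233
(114.9737 − 117.9567)x = -1.08791028  ⇒  x = 0.36470, y = 0.26270
Ry-115: 36.470%, Ry-118: 26.270%.

36.470%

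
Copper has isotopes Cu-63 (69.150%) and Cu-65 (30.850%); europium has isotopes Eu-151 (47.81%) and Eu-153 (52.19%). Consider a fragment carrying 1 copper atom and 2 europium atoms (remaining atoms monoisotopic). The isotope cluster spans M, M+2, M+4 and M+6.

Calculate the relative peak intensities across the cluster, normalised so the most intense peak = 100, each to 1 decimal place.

38.0 : 100.0 : 82.4 : 20.2

Copper pattern (n=1): 0.6915 : 0.3085
Europium pattern (n=2): 0.22857961 : 0.49904078 : 0.27237961
Convolve the two distributions (both contribute in 2-u steps):
  M: 0.6915×0.22857961 = 0.158063
  M+2: 0.6915×0.49904078 + 0.3085×0.22857961 = 0.415604
  M+4: 0.6915×0.27237961 + 0.3085×0.49904078 = 0.342305
  M+6: 0.3085×0.27237961 = 0.084029
Scale to base peak (0.415604) = 100: 38.0 : 100.0 : 82.4 : 20.2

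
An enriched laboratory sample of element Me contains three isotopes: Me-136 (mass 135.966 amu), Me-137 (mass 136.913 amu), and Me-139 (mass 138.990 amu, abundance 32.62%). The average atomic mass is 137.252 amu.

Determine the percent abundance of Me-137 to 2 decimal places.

31.63%

Let x and y be the fractions of Me-136 and Me-137. Then x + y = 1 − 0.3262 = 0.6738 and 135.966x + 136.913y = 137.252 − 0.3262×138.990 = 91.913462.
Substituting: 135.966x + 136.913(0.6738 − x) = 91.913462
(135.966 − 136.913)x = -0.3385174  ⇒  x = 0.35746, y = 0.31634
Me-136: 35.75%, Me-137: 31.63%.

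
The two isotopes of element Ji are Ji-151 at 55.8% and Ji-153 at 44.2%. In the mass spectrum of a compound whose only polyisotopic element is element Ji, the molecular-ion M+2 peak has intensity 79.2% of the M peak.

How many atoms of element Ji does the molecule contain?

1

The M+2/M ratio from n Ji atoms is n · q/p = n · 0.442/0.558.
n = 0.792 × 0.558/0.442 = 1.00 ≈ 1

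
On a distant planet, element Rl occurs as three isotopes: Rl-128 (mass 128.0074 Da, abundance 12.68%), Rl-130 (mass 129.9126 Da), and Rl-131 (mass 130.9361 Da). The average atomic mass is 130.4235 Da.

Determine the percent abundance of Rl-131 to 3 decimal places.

73.520%

The remaining 87.32% is split between Rl-130 (fraction x) and Rl-131 (fraction 0.8732 − x).
Substituting: 129.9126x + 130.9361(0.8732 − x) = 114.19216168
(129.9126 − 130.9361)x = -0.14124084  ⇒  x = 0.13800, y = 0.73520
Rl-130: 13.800%, Rl-131: 73.520%.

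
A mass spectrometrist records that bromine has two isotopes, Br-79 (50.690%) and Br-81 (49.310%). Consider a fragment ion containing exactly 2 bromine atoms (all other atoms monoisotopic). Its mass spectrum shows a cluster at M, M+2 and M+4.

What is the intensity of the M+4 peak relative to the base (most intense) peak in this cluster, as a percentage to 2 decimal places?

Binomial terms of (0.50690 + 0.49310)^2: M 0.2569, M+2 0.4999, M+4 0.2431 → M+2 is the base peak.
P(M+2) = C(2,1) × 0.50690^1 × 0.49310^1 = 2 × 0.5069 × 0.4931 = 0.499905 (base)
P(M+4) = C(2,2) × 0.50690^0 × 0.49310^2 = 1 × 1.0000 × 0.24314761 = 0.243148
Relative intensity = 0.243148 / 0.499905 × 100 = 48.64

48.64%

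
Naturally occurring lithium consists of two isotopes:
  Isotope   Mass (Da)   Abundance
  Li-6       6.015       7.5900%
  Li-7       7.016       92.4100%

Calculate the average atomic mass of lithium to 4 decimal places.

Weight each isotope mass by its fractional abundance: 0.075900 × 6.015 + 0.924100 × 7.016
= 0.45654 + 6.48349 = 6.94003 Da

6.9400 Da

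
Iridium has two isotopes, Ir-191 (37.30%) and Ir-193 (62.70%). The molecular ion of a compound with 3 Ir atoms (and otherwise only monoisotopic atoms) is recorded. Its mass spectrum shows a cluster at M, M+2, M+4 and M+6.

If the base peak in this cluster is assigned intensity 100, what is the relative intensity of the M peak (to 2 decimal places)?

Binomial terms of (0.3730 + 0.6270)^3: M 0.0519, M+2 0.2617, M+4 0.4399, M+6 0.2465 → M+4 is the base peak.
P(M+4) = C(3,2) × 0.3730^1 × 0.6270^2 = 3 × 0.3730 × 0.393129 = 0.439911 (base)
P(M) = C(3,0) × 0.3730^3 × 0.6270^0 = 1 × 0.05189512 × 1.0000 = 0.051895
Relative intensity = 0.051895 / 0.439911 × 100 = 11.80

11.80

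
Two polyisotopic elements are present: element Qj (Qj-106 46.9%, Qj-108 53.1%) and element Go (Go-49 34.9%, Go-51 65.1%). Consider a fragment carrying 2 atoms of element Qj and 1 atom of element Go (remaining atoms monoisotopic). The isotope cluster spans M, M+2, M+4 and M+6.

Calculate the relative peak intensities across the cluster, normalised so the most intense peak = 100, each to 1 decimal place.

18.2 : 75.0 : 100.0 : 43.4

Element Qj pattern (n=2): 0.219961 : 0.498078 : 0.281961
Element Go pattern (n=1): 0.3490 : 0.6510
Convolve the two distributions (both contribute in 2-u steps):
  M: 0.219961×0.3490 = 0.076766
  M+2: 0.219961×0.6510 + 0.498078×0.3490 = 0.317024
  M+4: 0.498078×0.6510 + 0.281961×0.3490 = 0.422653
  M+6: 0.281961×0.6510 = 0.183557
Scale to base peak (0.422653) = 100: 18.2 : 75.0 : 100.0 : 43.4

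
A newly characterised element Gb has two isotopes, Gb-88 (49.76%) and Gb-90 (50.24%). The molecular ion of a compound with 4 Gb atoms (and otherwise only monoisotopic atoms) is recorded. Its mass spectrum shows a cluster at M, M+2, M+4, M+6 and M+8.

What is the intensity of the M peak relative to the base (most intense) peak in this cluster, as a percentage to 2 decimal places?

Term probabilities: M 0.0613, M+2 0.2476, M+4 0.3750, M+6 0.2524, M+8 0.0637. Base peak = M+4.
P(M+4) = C(4,2) × 0.4976^2 × 0.5024^2 = 6 × 0.24760576 × 0.25240576 = 0.374983 (base)
P(M) = C(4,0) × 0.4976^4 × 0.5024^0 = 1 × 0.06130861 × 1.0000 = 0.061309
Relative intensity = 0.061309 / 0.374983 × 100 = 16.35

16.35%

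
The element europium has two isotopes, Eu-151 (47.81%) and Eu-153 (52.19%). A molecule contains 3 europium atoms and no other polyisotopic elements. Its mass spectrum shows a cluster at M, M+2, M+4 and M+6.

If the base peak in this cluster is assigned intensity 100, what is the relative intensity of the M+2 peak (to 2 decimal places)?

Term probabilities: M 0.1093, M+2 0.3579, M+4 0.3907, M+6 0.1422. Base peak = M+4.
P(M+4) = C(3,2) × 0.4781^1 × 0.5219^2 = 3 × 0.4781 × 0.27237961 = 0.390674 (base)
P(M+2) = C(3,1) × 0.4781^2 × 0.5219^1 = 3 × 0.22857961 × 0.5219 = 0.357887
Relative intensity = 0.357887 / 0.390674 × 100 = 91.61

91.61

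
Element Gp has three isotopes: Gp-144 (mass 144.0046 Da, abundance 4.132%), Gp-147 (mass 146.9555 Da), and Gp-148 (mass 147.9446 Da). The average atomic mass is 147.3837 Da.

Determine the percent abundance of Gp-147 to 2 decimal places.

40.25%

The remaining 95.868% is split between Gp-147 (fraction x) and Gp-148 (fraction 0.95868 − x).
Substituting: 146.9555x + 147.9446(0.95868 − x) = 141.433429928
(146.9555 − 147.9446)x = -0.3980992  ⇒  x = 0.40249, y = 0.55619
Gp-147: 40.25%, Gp-148: 55.62%.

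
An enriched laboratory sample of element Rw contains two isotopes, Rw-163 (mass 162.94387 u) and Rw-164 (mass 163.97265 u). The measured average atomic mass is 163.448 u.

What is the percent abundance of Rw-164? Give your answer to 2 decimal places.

49.00%

With x = fraction of Rw-163 (so Rw-164 is 1 − x):
162.94387·x + 163.97265·(1 − x) = 163.448
(162.94387 − 163.97265)·x = 163.448 − 163.97265
x = -0.52465 / -1.02878 = 0.50997 → 51.00% Rw-163, 49.00% Rw-164.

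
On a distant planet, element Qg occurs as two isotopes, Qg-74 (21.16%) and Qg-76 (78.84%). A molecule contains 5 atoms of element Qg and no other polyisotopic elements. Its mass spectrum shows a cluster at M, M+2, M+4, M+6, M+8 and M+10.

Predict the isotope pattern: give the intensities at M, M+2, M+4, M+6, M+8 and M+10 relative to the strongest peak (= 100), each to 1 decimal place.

0.1 : 1.9 : 14.4 : 53.7 : 100.0 : 74.5

Expanding (0.2116 + 0.7884)^5:
P(M) = 0.2116^5 = 0.000424
P(M+2) = 5 × 0.2116^4 × 0.7884^1 = 0.007903
P(M+4) = 10 × 0.2116^3 × 0.7884^2 = 0.058890
P(M+6) = 10 × 0.2116^2 × 0.7884^3 = 0.219417
P(M+8) = 5 × 0.2116^1 × 0.7884^4 = 0.408764
P(M+10) = 0.7884^5 = 0.304602
The M+8 peak is largest (0.408764); scaling to 100 gives 0.1 : 1.9 : 14.4 : 53.7 : 100.0 : 74.5.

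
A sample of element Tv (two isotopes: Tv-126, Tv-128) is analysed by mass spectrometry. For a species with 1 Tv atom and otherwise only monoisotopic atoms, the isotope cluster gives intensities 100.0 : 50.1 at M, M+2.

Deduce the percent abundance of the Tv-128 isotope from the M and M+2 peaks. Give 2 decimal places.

33.38%

If p is the fraction of Tv that is Tv-126, then I(M+2)/I(M) = [C(1,1)·p^0·(1−p)] / p^1 = 1·(1−p)/p = 50.1/100.0 = 0.5010
(1−p)/p = 0.5010/1 = 0.5010  ⇒  p = 1/(1 + 0.5010) = 0.6662
Tv-126: 66.62%, Tv-128: 33.38%.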